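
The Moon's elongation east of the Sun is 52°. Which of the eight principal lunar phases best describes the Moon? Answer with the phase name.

waxing crescent

The waxing crescent sector spans roughly 22°–68°; 52° falls inside it.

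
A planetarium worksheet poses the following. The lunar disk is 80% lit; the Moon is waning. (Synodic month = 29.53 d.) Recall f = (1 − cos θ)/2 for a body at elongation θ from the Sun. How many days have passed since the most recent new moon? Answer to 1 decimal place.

19.1 days

Invert f = (1 − cos θ)/2 to get cos θ = 1 − 2(0.80) = -0.600, hence θ₀ = arccos -0.600 = 126.9°.
A waning Moon lies in 180°–360°, so θ = 360° − 126.9° = 233.1°.
Age = 29.53 × 233.1°/360° ≈ 19.12 days.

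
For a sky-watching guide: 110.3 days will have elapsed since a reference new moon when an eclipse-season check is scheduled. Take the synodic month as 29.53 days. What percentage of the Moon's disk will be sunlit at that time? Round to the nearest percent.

55%

110.3/29.53 = 3.735 lunations, so 3 complete cycles and 21.71 d into the next.
Phase angle: θ = 360°·(21.71 d)/(29.53 d) = 264.7°.
With cos θ = (-0.093), the lit fraction is (1 − (-0.093))/2 ≈ 0.546, so 55%.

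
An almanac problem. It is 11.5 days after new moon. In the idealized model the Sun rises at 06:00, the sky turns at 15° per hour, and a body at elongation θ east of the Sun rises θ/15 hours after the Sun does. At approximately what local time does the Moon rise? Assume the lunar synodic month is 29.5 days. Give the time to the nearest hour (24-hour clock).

15:00

The Moon has covered 11.5/29.5 of its cycle, so θ ≈ 360° × 11.5/29.5 = 140.3°.
Delay after the Sun = 140.3° / (15°/h) ≈ 9.36 h.
06:00 + 9.36 h ≈ 15:21 → 15:00 to the nearest hour.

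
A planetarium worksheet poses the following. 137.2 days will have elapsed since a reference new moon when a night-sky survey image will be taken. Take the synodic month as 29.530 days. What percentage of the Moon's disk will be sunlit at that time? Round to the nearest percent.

Reduce mod P: 137.2 − 4×29.530 = 19.08 d into the current lunation.
The Moon has covered 19.08/29.530 of its cycle, so θ ≈ 360° × 19.08/29.530 = 232.6°.
Illuminated fraction = (1 − cos 232.6°)/2 = (1 − (-0.607))/2 ≈ 0.804, so 80%.

80%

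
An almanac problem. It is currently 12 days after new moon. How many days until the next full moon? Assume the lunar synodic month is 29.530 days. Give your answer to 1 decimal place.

2.8 days

Full moon is 0.5 of the way through the cycle: age 0.5 × 29.530 = 14.765 d.
So 2.765 days remain (14.765 − 12).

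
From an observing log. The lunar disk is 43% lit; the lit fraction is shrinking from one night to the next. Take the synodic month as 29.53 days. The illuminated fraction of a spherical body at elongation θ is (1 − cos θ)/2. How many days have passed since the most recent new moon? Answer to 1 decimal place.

22.8 days

cos θ = 1 − 2f = 0.140, giving a principal value of 82.0°.
Since the Moon is past full (waning), take the reflex angle: θ = 360° − 82.0° = 278.0°.
Age = 29.53 × 278.0°/360° ≈ 22.81 days.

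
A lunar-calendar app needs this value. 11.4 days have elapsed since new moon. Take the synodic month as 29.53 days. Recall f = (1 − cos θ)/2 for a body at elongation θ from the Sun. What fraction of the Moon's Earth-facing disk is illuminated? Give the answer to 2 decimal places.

The Moon has covered 11.4/29.53 of its cycle, so θ ≈ 360° × 11.4/29.53 = 139.0°.
With cos θ = (-0.754), the lit fraction is (1 − (-0.754))/2 ≈ 0.877.

0.88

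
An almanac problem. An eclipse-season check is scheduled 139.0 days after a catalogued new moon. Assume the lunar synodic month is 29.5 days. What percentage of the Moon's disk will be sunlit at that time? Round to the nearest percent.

62%

139.0 d spans 4 complete synodic months (4 × 29.5 = 118.00 d) plus 21.00 d.
Elongation θ = 360° × 21.00/29.5 ≈ 256.3°.
Illuminated fraction = (1 − cos 256.3°)/2 = (1 − (-0.237))/2 ≈ 0.619, so 62%.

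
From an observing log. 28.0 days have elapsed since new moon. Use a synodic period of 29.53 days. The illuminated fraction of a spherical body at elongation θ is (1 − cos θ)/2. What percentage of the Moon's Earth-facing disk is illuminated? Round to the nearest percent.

3%

The Moon has covered 28.0/29.53 of its cycle, so θ ≈ 360° × 28.0/29.53 = 341.3°.
Illuminated fraction = (1 − cos 341.3°)/2 = (1 − 0.947)/2 ≈ 0.026, so 3%.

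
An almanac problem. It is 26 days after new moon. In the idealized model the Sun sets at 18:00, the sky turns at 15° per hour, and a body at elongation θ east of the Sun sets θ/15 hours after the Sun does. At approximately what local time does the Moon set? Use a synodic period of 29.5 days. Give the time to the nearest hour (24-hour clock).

Elongation θ = 360° × 26/29.5 ≈ 317.3°.
The Moon trails the Sun by θ/15 = 317.3/15 ≈ 21.15 hours.
18:00 + 21.15 h ≈ 15:09 → 15:00 to the nearest hour.

15:00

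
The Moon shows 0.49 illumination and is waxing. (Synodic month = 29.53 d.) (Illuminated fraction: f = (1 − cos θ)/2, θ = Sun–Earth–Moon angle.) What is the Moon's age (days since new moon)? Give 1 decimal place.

7.3 days

From f = (1 − cos θ)/2: cos θ = 1 − 2×0.49 = 0.020; arccos → 88.9°.
Before full moon the principal value applies: θ = 88.9°.
That fraction of the synodic month is 88.9/360 × 29.53 d ≈ 7.29 d.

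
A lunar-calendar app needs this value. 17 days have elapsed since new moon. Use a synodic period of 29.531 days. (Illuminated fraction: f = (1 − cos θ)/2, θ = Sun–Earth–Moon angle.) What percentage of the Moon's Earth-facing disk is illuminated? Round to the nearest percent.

94%

Elongation θ = 360° × 17/29.531 ≈ 207.2°.
Illuminated fraction = (1 − cos 207.2°)/2 = (1 − (-0.889))/2 ≈ 0.945, so 94%.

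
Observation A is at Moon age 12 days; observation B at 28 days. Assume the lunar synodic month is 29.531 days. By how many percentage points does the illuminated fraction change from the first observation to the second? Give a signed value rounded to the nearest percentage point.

θ₁ = 360° × 12/29.531 = 146.3°, f₁ = (1 − cos θ₁)/2 = 0.916.
θ₂ = 360° × 28/29.531 = 341.3°, f₂ = (1 − cos θ₂)/2 = 0.026.
Change = f₂ − f₁ = -0.890 → -89 percentage points.

-89 percentage points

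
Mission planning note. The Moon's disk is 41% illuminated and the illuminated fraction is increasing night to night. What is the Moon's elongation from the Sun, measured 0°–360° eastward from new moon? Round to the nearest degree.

cos θ = 1 − 2f = 0.180, giving a principal value of 79.6°.
Before full moon the principal value applies: θ = 79.6°.

80°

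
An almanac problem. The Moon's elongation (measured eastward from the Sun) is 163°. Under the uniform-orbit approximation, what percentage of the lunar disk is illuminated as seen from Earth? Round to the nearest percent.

98%

f = (1 − cos 163°)/2 = (1 − (-0.956))/2 ≈ 0.978, i.e. 98%.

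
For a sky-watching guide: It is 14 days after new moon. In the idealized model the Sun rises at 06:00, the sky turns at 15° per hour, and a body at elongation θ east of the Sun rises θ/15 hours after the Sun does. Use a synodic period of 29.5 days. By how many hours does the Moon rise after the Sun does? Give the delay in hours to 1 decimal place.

11.4 h

Phase angle: θ = 360°·(14 d)/(29.5 d) = 170.8°.
At 15° of sky rotation per hour, 170.8° corresponds to a 11.39 h lag.
So the Moon rises 11.39 h after the Sun.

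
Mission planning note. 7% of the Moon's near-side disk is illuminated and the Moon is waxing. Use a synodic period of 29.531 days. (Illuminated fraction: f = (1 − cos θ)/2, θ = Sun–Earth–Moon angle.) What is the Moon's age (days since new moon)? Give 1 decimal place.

cos θ = 1 − 2f = 0.860, giving a principal value of 30.7°.
Before full moon the principal value applies: θ = 30.7°.
That fraction of the synodic month is 30.7/360 × 29.531 d ≈ 2.52 d.

2.5 days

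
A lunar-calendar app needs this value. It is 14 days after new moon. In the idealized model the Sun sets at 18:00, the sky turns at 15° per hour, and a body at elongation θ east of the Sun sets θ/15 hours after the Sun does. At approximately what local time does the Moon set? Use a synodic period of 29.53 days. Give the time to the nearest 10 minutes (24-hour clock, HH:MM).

05:20

Phase angle: θ = 360°·(14 d)/(29.53 d) = 170.7°.
Delay after the Sun = 170.7° / (15°/h) ≈ 11.38 h.
18:00 + 11.378 h ≈ 05:23 → 05:20 to the nearest ten minutes.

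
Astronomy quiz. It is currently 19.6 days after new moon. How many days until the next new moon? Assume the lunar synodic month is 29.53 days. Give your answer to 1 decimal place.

9.9 days

One full lunation from the last new moon is 29.53 d; remaining = 29.53 − 19.6 = 9.930 d.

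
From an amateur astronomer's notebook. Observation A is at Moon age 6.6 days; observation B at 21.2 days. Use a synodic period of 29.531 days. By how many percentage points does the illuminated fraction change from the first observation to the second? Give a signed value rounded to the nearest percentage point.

+18 percentage points

First observation: θ = 360°·6.6/29.531 = 80.5°, so f = 0.417.
Second observation: θ = 258.4°, f = 0.600.
Δf = 0.600 − 0.417 = +0.183, i.e. +18 pp.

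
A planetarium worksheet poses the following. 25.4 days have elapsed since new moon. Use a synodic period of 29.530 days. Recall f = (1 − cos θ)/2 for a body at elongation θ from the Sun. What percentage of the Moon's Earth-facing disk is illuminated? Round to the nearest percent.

Elongation θ = 360° × 25.4/29.530 ≈ 309.7°.
With cos θ = 0.638, the lit fraction is (1 − 0.638)/2 ≈ 0.181, so 18%.

18%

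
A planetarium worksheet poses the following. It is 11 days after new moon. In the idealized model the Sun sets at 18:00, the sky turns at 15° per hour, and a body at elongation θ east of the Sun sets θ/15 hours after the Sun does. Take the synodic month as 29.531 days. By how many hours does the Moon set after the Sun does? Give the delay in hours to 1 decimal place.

Elongation θ = 360° × 11/29.531 ≈ 134.1°.
The Moon trails the Sun by θ/15 = 134.1/15 ≈ 8.94 hours.
So the Moon sets 8.94 h after the Sun.

8.9 h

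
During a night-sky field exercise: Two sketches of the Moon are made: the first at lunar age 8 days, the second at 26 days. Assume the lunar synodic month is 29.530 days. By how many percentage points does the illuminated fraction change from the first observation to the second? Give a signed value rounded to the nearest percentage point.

-43 pp

θ₁ = 360° × 8/29.530 = 97.5°, f₁ = (1 − cos θ₁)/2 = 0.566.
θ₂ = 360° × 26/29.530 = 317.0°, f₂ = (1 − cos θ₂)/2 = 0.135.
Change = f₂ − f₁ = -0.431 → -43 percentage points.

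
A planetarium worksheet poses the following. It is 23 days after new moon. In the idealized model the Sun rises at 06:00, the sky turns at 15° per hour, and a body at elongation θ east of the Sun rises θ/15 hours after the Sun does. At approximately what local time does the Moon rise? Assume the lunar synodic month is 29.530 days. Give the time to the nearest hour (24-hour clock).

01:00

The Moon has covered 23/29.530 of its cycle, so θ ≈ 360° × 23/29.530 = 280.4°.
The Moon trails the Sun by θ/15 = 280.4/15 ≈ 18.69 hours.
06:00 + 18.69 h ≈ 00:42 → 01:00 to the nearest hour.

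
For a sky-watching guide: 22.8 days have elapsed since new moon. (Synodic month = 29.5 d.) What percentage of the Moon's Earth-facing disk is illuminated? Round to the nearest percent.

Phase angle: θ = 360°·(22.8 d)/(29.5 d) = 278.2°.
cos 278.2° = 0.143, so f = (1 − 0.143)/2 = 0.428, so 43%.

43%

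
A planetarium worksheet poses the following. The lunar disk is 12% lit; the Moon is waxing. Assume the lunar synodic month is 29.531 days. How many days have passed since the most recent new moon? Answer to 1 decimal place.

3.3 days

cos θ = 1 − 2f = 0.760, giving a principal value of 40.5°.
Before full moon the principal value applies: θ = 40.5°.
At 360°/29.531 d per day, 40.5° corresponds to 3.33 days.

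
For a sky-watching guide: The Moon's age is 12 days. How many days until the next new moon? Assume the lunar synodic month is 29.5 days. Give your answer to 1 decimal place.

One full lunation from the last new moon is 29.5 d; remaining = 29.5 − 12 = 17.500 d.

17.5 days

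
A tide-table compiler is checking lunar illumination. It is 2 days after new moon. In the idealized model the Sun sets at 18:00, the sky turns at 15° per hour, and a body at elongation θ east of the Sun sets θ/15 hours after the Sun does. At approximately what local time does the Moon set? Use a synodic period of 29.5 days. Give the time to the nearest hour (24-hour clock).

20:00

Elongation θ = 360° × 2/29.5 ≈ 24.4°.
Delay after the Sun = 24.4° / (15°/h) ≈ 1.63 h.
18:00 + 1.63 h ≈ 19:38 → 20:00 to the nearest hour.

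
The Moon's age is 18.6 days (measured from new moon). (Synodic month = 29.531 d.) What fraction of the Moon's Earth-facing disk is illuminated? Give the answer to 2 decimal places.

0.84

The Moon has covered 18.6/29.531 of its cycle, so θ ≈ 360° × 18.6/29.531 = 226.7°.
With cos θ = (-0.685), the lit fraction is (1 − (-0.685))/2 ≈ 0.843.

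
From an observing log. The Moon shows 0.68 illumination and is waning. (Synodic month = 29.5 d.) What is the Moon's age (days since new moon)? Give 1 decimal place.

20.4 days

Invert f = (1 − cos θ)/2 to get cos θ = 1 − 2(0.68) = -0.360, hence θ₀ = arccos -0.360 = 111.1°.
A waning Moon lies in 180°–360°, so θ = 360° − 111.1° = 248.9°.
Age = 29.5 × 248.9°/360° ≈ 20.40 days.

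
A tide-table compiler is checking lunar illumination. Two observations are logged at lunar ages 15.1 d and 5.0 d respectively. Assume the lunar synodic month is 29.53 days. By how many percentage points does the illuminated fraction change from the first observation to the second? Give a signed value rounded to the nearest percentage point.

θ₁ = 360° × 15.1/29.53 = 184.1°, f₁ = (1 − cos θ₁)/2 = 0.999.
θ₂ = 360° × 5.0/29.53 = 61.0°, f₂ = (1 − cos θ₂)/2 = 0.257.
Change = f₂ − f₁ = -0.741 → -74 percentage points.

-74 percentage points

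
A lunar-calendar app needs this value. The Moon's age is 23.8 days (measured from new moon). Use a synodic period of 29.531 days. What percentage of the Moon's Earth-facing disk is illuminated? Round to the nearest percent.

33%

The Moon has covered 23.8/29.531 of its cycle, so θ ≈ 360° × 23.8/29.531 = 290.1°.
cos 290.1° = 0.344, so f = (1 − 0.344)/2 = 0.328, so 33%.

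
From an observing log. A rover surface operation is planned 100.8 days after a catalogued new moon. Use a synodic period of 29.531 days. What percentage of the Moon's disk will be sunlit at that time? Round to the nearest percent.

93%

Reduce mod P: 100.8 − 3×29.531 = 12.21 d into the current lunation.
The Moon has covered 12.21/29.531 of its cycle, so θ ≈ 360° × 12.21/29.531 = 148.8°.
With cos θ = (-0.855), the lit fraction is (1 − (-0.855))/2 ≈ 0.928, so 93%.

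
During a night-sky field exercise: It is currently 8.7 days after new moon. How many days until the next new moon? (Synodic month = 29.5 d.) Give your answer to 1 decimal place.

20.8 days

The next new moon completes the synodic month: 29.5 − 8.7 = 20.800 days.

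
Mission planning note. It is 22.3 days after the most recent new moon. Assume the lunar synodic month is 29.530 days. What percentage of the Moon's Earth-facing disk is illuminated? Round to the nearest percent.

48%

Elongation θ = 360° × 22.3/29.530 ≈ 271.9°.
With cos θ = 0.032, the lit fraction is (1 − 0.032)/2 ≈ 0.484, so 48%.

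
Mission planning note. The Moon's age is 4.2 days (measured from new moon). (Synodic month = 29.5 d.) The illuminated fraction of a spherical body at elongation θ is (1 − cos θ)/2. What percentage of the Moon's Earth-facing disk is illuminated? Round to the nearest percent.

19%

Elongation θ = 360° × 4.2/29.5 ≈ 51.3°.
cos 51.3° = 0.626, so f = (1 − 0.626)/2 = 0.187, so 19%.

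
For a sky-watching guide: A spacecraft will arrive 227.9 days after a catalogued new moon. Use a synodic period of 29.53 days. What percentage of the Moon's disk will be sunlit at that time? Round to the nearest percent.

227.9/29.53 = 7.718 lunations, so 7 complete cycles and 21.19 d into the next.
The Moon has covered 21.19/29.53 of its cycle, so θ ≈ 360° × 21.19/29.53 = 258.3°.
Illuminated fraction = (1 − cos 258.3°)/2 = (1 − (-0.202))/2 ≈ 0.601, so 60%.

60%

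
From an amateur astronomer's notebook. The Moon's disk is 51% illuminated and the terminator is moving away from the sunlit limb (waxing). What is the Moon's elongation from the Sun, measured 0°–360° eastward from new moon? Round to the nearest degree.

Invert f = (1 − cos θ)/2 to get cos θ = 1 − 2(0.51) = -0.020, hence θ₀ = arccos -0.020 = 91.1°.
Before full moon the principal value applies: θ = 91.1°.

91°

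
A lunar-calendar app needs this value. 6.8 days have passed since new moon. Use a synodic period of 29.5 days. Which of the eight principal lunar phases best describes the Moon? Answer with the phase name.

first quarter

θ ≈ 360° × 6.8/29.5 = 83°, which falls in the first quarter sector.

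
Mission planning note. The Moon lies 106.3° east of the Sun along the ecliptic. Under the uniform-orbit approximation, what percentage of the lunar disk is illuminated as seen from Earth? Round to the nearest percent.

64%

cos 106.3° = (-0.281), so f = (1 − (-0.281))/2 = 0.640, i.e. 64%.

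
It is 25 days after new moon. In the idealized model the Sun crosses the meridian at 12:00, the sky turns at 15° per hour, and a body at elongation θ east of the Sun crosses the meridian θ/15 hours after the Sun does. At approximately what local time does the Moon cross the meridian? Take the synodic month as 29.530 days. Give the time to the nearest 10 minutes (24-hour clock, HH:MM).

Elongation θ = 360° × 25/29.530 ≈ 304.8°.
The Moon trails the Sun by θ/15 = 304.8/15 ≈ 20.32 hours.
12:00 + 20.318 h ≈ 08:19 → 08:20 to the nearest ten minutes.

08:20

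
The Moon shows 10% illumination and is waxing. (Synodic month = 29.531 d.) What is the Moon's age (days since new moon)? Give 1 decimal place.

3.0 days

cos θ = 1 − 2f = 0.800, giving a principal value of 36.9°.
The Moon is waxing (0°–180°), so θ = 36.9° directly.
That fraction of the synodic month is 36.9/360 × 29.531 d ≈ 3.02 d.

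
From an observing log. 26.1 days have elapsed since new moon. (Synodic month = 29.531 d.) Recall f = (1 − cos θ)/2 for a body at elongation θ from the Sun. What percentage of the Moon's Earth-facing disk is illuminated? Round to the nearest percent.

Phase angle: θ = 360°·(26.1 d)/(29.531 d) = 318.2°.
With cos θ = 0.745, the lit fraction is (1 − 0.745)/2 ≈ 0.127, so 13%.

13%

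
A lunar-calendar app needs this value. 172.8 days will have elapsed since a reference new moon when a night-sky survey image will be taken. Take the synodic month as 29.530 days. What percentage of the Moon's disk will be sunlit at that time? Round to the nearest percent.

172.8/29.530 = 5.852 lunations, so 5 complete cycles and 25.15 d into the next.
Phase angle: θ = 360°·(25.15 d)/(29.530 d) = 306.6°.
With cos θ = 0.596, the lit fraction is (1 − 0.596)/2 ≈ 0.202, so 20%.

20%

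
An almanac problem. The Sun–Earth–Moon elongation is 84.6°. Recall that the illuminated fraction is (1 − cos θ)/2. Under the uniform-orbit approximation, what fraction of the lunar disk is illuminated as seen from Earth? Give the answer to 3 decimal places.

0.453

Half-versine of 84.6°: (1 − 0.094)/2 = 0.453.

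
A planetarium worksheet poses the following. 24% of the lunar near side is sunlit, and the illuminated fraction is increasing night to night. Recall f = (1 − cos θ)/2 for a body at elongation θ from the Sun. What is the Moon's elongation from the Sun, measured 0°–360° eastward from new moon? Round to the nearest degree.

From f = (1 − cos θ)/2: cos θ = 1 − 2×0.24 = 0.520; arccos → 58.7°.
Before full moon the principal value applies: θ = 58.7°.

59°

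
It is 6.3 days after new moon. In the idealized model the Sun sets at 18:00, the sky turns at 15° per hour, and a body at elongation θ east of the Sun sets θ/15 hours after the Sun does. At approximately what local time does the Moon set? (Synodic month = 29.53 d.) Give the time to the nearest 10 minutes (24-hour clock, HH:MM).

Elongation θ = 360° × 6.3/29.53 ≈ 76.8°.
Delay after the Sun = 76.8° / (15°/h) ≈ 5.12 h.
18:00 + 5.120 h ≈ 23:07 → 23:10 to the nearest ten minutes.

23:10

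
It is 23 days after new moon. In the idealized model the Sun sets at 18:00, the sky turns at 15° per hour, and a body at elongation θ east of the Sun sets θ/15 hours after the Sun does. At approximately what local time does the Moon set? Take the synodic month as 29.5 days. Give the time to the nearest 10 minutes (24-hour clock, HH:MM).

12:40

Phase angle: θ = 360°·(23 d)/(29.5 d) = 280.7°.
The Moon trails the Sun by θ/15 = 280.7/15 ≈ 18.71 hours.
18:00 + 18.712 h ≈ 12:43 → 12:40 to the nearest ten minutes.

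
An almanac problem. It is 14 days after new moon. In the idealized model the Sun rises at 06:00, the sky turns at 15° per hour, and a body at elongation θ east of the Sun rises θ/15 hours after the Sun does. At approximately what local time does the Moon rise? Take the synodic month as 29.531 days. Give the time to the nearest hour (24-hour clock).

17:00

Phase angle: θ = 360°·(14 d)/(29.531 d) = 170.7°.
Delay after the Sun = 170.7° / (15°/h) ≈ 11.38 h.
06:00 + 11.38 h ≈ 17:23 → 17:00 to the nearest hour.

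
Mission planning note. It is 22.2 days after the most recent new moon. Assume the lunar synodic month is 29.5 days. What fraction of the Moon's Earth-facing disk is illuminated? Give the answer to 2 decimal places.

0.49

Elongation θ = 360° × 22.2/29.5 ≈ 270.9°.
Illuminated fraction = (1 − cos 270.9°)/2 = (1 − 0.016)/2 ≈ 0.492.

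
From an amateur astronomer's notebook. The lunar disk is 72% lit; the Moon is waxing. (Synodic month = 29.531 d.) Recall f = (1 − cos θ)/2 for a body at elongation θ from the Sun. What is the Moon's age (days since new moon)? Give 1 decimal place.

9.5 days

Invert f = (1 − cos θ)/2 to get cos θ = 1 − 2(0.72) = -0.440, hence θ₀ = arccos -0.440 = 116.1°.
The Moon is waxing (0°–180°), so θ = 116.1° directly.
Age = 29.531 × 116.1°/360° ≈ 9.52 days.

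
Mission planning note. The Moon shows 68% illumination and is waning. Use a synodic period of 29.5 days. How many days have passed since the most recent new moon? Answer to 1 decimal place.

Invert f = (1 − cos θ)/2 to get cos θ = 1 − 2(0.68) = -0.360, hence θ₀ = arccos -0.360 = 111.1°.
Since the Moon is past full (waning), take the reflex angle: θ = 360° − 111.1° = 248.9°.
That fraction of the synodic month is 248.9/360 × 29.5 d ≈ 20.40 d.

20.4 days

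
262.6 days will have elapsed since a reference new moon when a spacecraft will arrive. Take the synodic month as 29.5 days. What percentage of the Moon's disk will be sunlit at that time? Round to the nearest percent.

262.6/29.5 = 8.902 lunations, so 8 complete cycles and 26.60 d into the next.
Elongation θ = 360° × 26.60/29.5 ≈ 324.6°.
Illuminated fraction = (1 − cos 324.6°)/2 = (1 − 0.815)/2 ≈ 0.092, so 9%.

9%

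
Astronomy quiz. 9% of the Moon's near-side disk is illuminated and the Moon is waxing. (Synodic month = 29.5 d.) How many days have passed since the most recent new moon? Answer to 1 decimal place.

2.9 days

Invert f = (1 − cos θ)/2 to get cos θ = 1 − 2(0.09) = 0.820, hence θ₀ = arccos 0.820 = 34.9°.
Waxing ⇒ before full, so θ = 34.9°.
That fraction of the synodic month is 34.9/360 × 29.5 d ≈ 2.86 d.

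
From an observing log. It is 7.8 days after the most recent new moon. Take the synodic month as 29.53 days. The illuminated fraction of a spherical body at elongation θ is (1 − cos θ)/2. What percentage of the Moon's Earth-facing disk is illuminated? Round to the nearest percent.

Phase angle: θ = 360°·(7.8 d)/(29.53 d) = 95.1°.
With cos θ = (-0.089), the lit fraction is (1 − (-0.089))/2 ≈ 0.544, so 54%.

54%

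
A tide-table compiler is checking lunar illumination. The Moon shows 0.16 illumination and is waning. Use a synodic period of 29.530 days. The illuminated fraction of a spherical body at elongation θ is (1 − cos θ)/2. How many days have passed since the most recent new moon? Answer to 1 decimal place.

cos θ = 1 − 2f = 0.680, giving a principal value of 47.2°.
Waning ⇒ past full, so θ = 360° − 47.2° = 312.8°.
That fraction of the synodic month is 312.8/360 × 29.530 d ≈ 25.66 d.

25.7 days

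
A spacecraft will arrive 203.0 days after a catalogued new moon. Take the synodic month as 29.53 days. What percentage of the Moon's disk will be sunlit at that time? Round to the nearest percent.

15%

203.0 d spans 6 complete synodic months (6 × 29.53 = 177.18 d) plus 25.82 d.
Phase angle: θ = 360°·(25.82 d)/(29.53 d) = 314.8°.
Illuminated fraction = (1 − cos 314.8°)/2 = (1 − 0.704)/2 ≈ 0.148, so 15%.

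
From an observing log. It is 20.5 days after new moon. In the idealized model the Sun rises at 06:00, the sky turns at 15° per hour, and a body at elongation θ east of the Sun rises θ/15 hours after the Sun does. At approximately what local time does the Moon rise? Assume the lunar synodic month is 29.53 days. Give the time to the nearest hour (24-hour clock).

The Moon has covered 20.5/29.53 of its cycle, so θ ≈ 360° × 20.5/29.53 = 249.9°.
At 15° of sky rotation per hour, 249.9° corresponds to a 16.66 h lag.
06:00 + 16.66 h ≈ 22:40 → 23:00 to the nearest hour.

23:00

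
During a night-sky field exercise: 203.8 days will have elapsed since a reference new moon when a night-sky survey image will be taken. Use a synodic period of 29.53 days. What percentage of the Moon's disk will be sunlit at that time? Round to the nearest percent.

Reduce mod P: 203.8 − 6×29.53 = 26.62 d into the current lunation.
The Moon has covered 26.62/29.53 of its cycle, so θ ≈ 360° × 26.62/29.53 = 324.5°.
Illuminated fraction = (1 − cos 324.5°)/2 = (1 − 0.814)/2 ≈ 0.093, so 9%.

9%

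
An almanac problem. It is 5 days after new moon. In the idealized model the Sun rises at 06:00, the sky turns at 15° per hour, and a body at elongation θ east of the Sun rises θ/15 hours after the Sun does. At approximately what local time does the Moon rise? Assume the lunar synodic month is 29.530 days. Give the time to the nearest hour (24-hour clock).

The Moon has covered 5/29.530 of its cycle, so θ ≈ 360° × 5/29.530 = 61.0°.
Delay after the Sun = 61.0° / (15°/h) ≈ 4.06 h.
06:00 + 4.06 h ≈ 10:04 → 10:00 to the nearest hour.

10:00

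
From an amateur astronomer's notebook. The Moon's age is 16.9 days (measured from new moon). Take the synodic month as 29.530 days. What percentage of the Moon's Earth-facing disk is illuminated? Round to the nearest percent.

95%

Phase angle: θ = 360°·(16.9 d)/(29.530 d) = 206.0°.
Illuminated fraction = (1 − cos 206.0°)/2 = (1 − (-0.899))/2 ≈ 0.949, so 95%.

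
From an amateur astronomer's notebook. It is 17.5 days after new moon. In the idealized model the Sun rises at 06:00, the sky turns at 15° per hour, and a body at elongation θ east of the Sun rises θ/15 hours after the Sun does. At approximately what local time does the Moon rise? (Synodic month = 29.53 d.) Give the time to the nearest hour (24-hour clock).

The Moon has covered 17.5/29.53 of its cycle, so θ ≈ 360° × 17.5/29.53 = 213.3°.
Delay after the Sun = 213.3° / (15°/h) ≈ 14.22 h.
06:00 + 14.22 h ≈ 20:13 → 20:00 to the nearest hour.

20:00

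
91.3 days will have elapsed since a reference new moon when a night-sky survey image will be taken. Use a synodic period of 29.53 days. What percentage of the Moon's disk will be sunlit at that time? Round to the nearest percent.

8%

Reduce mod P: 91.3 − 3×29.53 = 2.71 d into the current lunation.
The Moon has covered 2.71/29.53 of its cycle, so θ ≈ 360° × 2.71/29.53 = 33.0°.
cos 33.0° = 0.838, so f = (1 − 0.838)/2 = 0.081, so 8%.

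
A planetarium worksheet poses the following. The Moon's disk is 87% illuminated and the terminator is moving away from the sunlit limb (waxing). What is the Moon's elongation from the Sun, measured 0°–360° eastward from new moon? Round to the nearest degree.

cos θ = 1 − 2f = -0.740, giving a principal value of 137.7°.
The Moon is waxing (0°–180°), so θ = 137.7° directly.

138°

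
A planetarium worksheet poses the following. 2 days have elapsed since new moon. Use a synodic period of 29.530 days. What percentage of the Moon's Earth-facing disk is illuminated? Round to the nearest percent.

4%

Phase angle: θ = 360°·(2 d)/(29.530 d) = 24.4°.
cos 24.4° = 0.911, so f = (1 − 0.911)/2 = 0.045, so 4%.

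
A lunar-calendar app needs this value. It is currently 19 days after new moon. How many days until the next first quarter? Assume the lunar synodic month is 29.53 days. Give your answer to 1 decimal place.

17.9 days

First quarter is 0.25 of the way through the cycle: age 0.25 × 29.53 = 7.383 d.
This lunation's first quarter (7.383 d) has passed, so add one period: 36.913 − 19 = 17.913 days.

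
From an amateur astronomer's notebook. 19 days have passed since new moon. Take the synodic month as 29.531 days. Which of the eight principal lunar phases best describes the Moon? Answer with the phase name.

θ ≈ 360° × 19/29.531 = 232°, which falls in the waning gibbous sector.

waning gibbous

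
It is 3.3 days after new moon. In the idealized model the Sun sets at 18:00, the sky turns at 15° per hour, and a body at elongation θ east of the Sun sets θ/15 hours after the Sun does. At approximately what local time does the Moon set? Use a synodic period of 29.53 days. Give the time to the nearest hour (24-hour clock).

Phase angle: θ = 360°·(3.3 d)/(29.53 d) = 40.2°.
The Moon trails the Sun by θ/15 = 40.2/15 ≈ 2.68 hours.
18:00 + 2.68 h ≈ 20:41 → 21:00 to the nearest hour.

21:00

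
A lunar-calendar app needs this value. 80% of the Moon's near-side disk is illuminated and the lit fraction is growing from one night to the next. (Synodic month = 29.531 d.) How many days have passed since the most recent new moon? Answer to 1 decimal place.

From f = (1 − cos θ)/2: cos θ = 1 − 2×0.80 = -0.600; arccos → 126.9°.
The Moon is waxing (0°–180°), so θ = 126.9° directly.
Age = 29.531 × 126.9°/360° ≈ 10.41 days.

10.4 days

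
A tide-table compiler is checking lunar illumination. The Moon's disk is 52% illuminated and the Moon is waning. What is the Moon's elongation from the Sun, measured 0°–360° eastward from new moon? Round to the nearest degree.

268°

Invert f = (1 − cos θ)/2 to get cos θ = 1 − 2(0.52) = -0.040, hence θ₀ = arccos -0.040 = 92.3°.
Since the Moon is past full (waning), take the reflex angle: θ = 360° − 92.3° = 267.7°.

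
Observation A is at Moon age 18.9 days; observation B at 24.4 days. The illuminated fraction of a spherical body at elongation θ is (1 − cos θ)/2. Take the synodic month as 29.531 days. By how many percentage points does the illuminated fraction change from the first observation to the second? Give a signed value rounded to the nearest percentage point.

-55 pp

First observation: θ = 360°·18.9/29.531 = 230.4°, so f = 0.819.
Second observation: θ = 297.5°, f = 0.270.
Δf = 0.270 − 0.819 = -0.549, i.e. -55 pp.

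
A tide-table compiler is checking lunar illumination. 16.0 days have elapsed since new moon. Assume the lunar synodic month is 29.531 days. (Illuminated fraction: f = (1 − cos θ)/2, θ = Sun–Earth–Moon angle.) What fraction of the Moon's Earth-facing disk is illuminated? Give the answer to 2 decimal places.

The Moon has covered 16.0/29.531 of its cycle, so θ ≈ 360° × 16.0/29.531 = 195.0°.
With cos θ = (-0.966), the lit fraction is (1 − (-0.966))/2 ≈ 0.983.

0.98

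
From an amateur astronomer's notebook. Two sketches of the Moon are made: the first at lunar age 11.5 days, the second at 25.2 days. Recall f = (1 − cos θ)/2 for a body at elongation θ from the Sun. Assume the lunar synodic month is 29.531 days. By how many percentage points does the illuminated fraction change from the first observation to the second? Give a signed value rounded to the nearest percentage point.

First observation: θ = 360°·11.5/29.531 = 140.2°, so f = 0.884.
Second observation: θ = 307.2°, f = 0.198.
Δf = 0.198 − 0.884 = -0.686, i.e. -69 pp.

-69 pp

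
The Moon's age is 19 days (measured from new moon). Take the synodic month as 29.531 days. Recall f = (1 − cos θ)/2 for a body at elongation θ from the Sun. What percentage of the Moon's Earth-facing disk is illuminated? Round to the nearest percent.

Elongation θ = 360° × 19/29.531 ≈ 231.6°.
cos 231.6° = (-0.621), so f = (1 − (-0.621))/2 = 0.810, so 81%.

81%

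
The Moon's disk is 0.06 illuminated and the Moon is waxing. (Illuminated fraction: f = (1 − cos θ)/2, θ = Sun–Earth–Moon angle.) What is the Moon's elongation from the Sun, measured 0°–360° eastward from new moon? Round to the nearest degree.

cos θ = 1 − 2f = 0.880, giving a principal value of 28.4°.
Before full moon the principal value applies: θ = 28.4°.

28°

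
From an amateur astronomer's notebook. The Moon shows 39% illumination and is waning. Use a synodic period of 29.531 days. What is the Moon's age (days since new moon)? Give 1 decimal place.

From f = (1 − cos θ)/2: cos θ = 1 − 2×0.39 = 0.220; arccos → 77.3°.
Waning ⇒ past full, so θ = 360° − 77.3° = 282.7°.
At 360°/29.531 d per day, 282.7° corresponds to 23.19 days.

23.2 days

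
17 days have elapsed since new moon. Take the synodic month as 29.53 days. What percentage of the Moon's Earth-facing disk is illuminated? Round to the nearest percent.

94%

Elongation θ = 360° × 17/29.53 ≈ 207.2°.
With cos θ = (-0.889), the lit fraction is (1 − (-0.889))/2 ≈ 0.945, so 94%.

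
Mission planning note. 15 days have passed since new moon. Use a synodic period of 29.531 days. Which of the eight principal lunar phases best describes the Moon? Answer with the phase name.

full moon

θ ≈ 360° × 15/29.531 = 183°, which falls in the full moon sector.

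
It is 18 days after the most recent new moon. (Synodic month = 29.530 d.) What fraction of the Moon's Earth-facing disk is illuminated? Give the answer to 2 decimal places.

0.89

Phase angle: θ = 360°·(18 d)/(29.530 d) = 219.4°.
With cos θ = (-0.772), the lit fraction is (1 − (-0.772))/2 ≈ 0.886.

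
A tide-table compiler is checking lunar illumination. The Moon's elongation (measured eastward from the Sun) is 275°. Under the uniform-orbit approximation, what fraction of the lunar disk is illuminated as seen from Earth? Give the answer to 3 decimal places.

f = (1 − cos 275°)/2 = (1 − 0.087)/2 ≈ 0.456.

0.456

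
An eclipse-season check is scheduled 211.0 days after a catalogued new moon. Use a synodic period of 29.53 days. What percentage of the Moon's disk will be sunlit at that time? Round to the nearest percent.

Reduce mod P: 211.0 − 7×29.53 = 4.29 d into the current lunation.
Phase angle: θ = 360°·(4.29 d)/(29.53 d) = 52.3°.
With cos θ = 0.612, the lit fraction is (1 − 0.612)/2 ≈ 0.194, so 19%.

19%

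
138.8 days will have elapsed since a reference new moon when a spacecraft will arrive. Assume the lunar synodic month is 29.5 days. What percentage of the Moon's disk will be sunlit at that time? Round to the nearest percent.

64%

Reduce mod P: 138.8 − 4×29.5 = 20.80 d into the current lunation.
The Moon has covered 20.80/29.5 of its cycle, so θ ≈ 360° × 20.80/29.5 = 253.8°.
With cos θ = (-0.278), the lit fraction is (1 − (-0.278))/2 ≈ 0.639, so 64%.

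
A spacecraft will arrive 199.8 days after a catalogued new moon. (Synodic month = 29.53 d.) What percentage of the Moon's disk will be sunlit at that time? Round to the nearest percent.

45%

199.8/29.53 = 6.766 lunations, so 6 complete cycles and 22.62 d into the next.
The Moon has covered 22.62/29.53 of its cycle, so θ ≈ 360° × 22.62/29.53 = 275.8°.
Illuminated fraction = (1 − cos 275.8°)/2 = (1 − 0.100)/2 ≈ 0.450, so 45%.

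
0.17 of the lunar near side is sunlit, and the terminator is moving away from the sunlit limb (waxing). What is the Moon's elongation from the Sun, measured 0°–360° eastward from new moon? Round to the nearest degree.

Invert f = (1 − cos θ)/2 to get cos θ = 1 − 2(0.17) = 0.660, hence θ₀ = arccos 0.660 = 48.7°.
Waxing ⇒ before full, so θ = 48.7°.

49°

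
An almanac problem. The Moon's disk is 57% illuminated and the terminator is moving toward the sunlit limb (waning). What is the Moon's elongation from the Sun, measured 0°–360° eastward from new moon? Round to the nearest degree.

cos θ = 1 − 2f = -0.140, giving a principal value of 98.0°.
A waning Moon lies in 180°–360°, so θ = 360° − 98.0° = 262.0°.

262°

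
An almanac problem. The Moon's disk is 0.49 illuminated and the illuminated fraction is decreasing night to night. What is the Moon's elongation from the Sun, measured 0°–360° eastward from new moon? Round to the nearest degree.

271°

Invert f = (1 − cos θ)/2 to get cos θ = 1 − 2(0.49) = 0.020, hence θ₀ = arccos 0.020 = 88.9°.
A waning Moon lies in 180°–360°, so θ = 360° − 88.9° = 271.1°.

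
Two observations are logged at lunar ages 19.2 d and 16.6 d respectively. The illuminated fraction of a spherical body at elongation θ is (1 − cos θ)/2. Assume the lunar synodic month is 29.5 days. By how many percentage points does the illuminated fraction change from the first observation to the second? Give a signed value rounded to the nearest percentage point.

First observation: θ = 360°·19.2/29.5 = 234.3°, so f = 0.792.
Second observation: θ = 202.6°, f = 0.962.
Δf = 0.962 − 0.792 = +0.170, i.e. +17 pp.

+17 percentage points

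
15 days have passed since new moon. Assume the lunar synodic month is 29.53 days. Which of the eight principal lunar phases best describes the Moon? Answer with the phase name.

full moon

θ ≈ 360° × 15/29.53 = 183°, which falls in the full moon sector.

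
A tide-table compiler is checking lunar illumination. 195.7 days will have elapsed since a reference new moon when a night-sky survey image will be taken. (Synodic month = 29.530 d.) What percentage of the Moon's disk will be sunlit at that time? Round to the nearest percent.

195.7/29.530 = 6.627 lunations, so 6 complete cycles and 18.52 d into the next.
Phase angle: θ = 360°·(18.52 d)/(29.530 d) = 225.8°.
Illuminated fraction = (1 − cos 225.8°)/2 = (1 − (-0.697))/2 ≈ 0.849, so 85%.

85%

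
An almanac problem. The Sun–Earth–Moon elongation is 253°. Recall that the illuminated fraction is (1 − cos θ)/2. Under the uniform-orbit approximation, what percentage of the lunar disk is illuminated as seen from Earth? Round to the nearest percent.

cos 253° = (-0.292), so f = (1 − (-0.292))/2 = 0.646, i.e. 65%.

65%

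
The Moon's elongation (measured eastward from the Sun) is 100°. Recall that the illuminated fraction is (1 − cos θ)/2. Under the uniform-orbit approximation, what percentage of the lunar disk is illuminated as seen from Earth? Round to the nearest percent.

f = (1 − cos 100°)/2 = (1 − (-0.174))/2 ≈ 0.587, i.e. 59%.

59%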